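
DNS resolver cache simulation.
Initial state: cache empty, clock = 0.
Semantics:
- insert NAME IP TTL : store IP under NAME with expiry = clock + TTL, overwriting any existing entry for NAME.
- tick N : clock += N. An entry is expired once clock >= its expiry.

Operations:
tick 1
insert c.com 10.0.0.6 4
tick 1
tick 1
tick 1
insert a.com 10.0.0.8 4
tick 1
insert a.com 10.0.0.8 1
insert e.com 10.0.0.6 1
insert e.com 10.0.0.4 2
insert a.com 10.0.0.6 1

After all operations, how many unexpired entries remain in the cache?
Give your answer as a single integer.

Op 1: tick 1 -> clock=1.
Op 2: insert c.com -> 10.0.0.6 (expiry=1+4=5). clock=1
Op 3: tick 1 -> clock=2.
Op 4: tick 1 -> clock=3.
Op 5: tick 1 -> clock=4.
Op 6: insert a.com -> 10.0.0.8 (expiry=4+4=8). clock=4
Op 7: tick 1 -> clock=5. purged={c.com}
Op 8: insert a.com -> 10.0.0.8 (expiry=5+1=6). clock=5
Op 9: insert e.com -> 10.0.0.6 (expiry=5+1=6). clock=5
Op 10: insert e.com -> 10.0.0.4 (expiry=5+2=7). clock=5
Op 11: insert a.com -> 10.0.0.6 (expiry=5+1=6). clock=5
Final cache (unexpired): {a.com,e.com} -> size=2

Answer: 2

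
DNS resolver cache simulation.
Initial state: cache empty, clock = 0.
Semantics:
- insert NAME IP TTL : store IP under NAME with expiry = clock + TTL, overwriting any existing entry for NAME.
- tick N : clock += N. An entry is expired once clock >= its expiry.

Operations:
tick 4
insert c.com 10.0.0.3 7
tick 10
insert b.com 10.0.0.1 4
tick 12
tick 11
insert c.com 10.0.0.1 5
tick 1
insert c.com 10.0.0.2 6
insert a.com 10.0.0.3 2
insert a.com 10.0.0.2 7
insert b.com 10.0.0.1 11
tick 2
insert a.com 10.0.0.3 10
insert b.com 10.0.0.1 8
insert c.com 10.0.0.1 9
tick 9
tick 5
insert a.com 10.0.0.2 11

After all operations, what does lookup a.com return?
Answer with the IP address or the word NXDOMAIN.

Op 1: tick 4 -> clock=4.
Op 2: insert c.com -> 10.0.0.3 (expiry=4+7=11). clock=4
Op 3: tick 10 -> clock=14. purged={c.com}
Op 4: insert b.com -> 10.0.0.1 (expiry=14+4=18). clock=14
Op 5: tick 12 -> clock=26. purged={b.com}
Op 6: tick 11 -> clock=37.
Op 7: insert c.com -> 10.0.0.1 (expiry=37+5=42). clock=37
Op 8: tick 1 -> clock=38.
Op 9: insert c.com -> 10.0.0.2 (expiry=38+6=44). clock=38
Op 10: insert a.com -> 10.0.0.3 (expiry=38+2=40). clock=38
Op 11: insert a.com -> 10.0.0.2 (expiry=38+7=45). clock=38
Op 12: insert b.com -> 10.0.0.1 (expiry=38+11=49). clock=38
Op 13: tick 2 -> clock=40.
Op 14: insert a.com -> 10.0.0.3 (expiry=40+10=50). clock=40
Op 15: insert b.com -> 10.0.0.1 (expiry=40+8=48). clock=40
Op 16: insert c.com -> 10.0.0.1 (expiry=40+9=49). clock=40
Op 17: tick 9 -> clock=49. purged={b.com,c.com}
Op 18: tick 5 -> clock=54. purged={a.com}
Op 19: insert a.com -> 10.0.0.2 (expiry=54+11=65). clock=54
lookup a.com: present, ip=10.0.0.2 expiry=65 > clock=54

Answer: 10.0.0.2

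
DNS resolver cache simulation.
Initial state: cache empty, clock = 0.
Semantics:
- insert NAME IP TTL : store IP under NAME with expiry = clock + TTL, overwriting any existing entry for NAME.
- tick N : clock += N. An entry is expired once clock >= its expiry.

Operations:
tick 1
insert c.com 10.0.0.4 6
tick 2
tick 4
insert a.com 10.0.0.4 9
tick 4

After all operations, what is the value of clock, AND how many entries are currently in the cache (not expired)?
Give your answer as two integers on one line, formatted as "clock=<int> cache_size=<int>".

Op 1: tick 1 -> clock=1.
Op 2: insert c.com -> 10.0.0.4 (expiry=1+6=7). clock=1
Op 3: tick 2 -> clock=3.
Op 4: tick 4 -> clock=7. purged={c.com}
Op 5: insert a.com -> 10.0.0.4 (expiry=7+9=16). clock=7
Op 6: tick 4 -> clock=11.
Final clock = 11
Final cache (unexpired): {a.com} -> size=1

Answer: clock=11 cache_size=1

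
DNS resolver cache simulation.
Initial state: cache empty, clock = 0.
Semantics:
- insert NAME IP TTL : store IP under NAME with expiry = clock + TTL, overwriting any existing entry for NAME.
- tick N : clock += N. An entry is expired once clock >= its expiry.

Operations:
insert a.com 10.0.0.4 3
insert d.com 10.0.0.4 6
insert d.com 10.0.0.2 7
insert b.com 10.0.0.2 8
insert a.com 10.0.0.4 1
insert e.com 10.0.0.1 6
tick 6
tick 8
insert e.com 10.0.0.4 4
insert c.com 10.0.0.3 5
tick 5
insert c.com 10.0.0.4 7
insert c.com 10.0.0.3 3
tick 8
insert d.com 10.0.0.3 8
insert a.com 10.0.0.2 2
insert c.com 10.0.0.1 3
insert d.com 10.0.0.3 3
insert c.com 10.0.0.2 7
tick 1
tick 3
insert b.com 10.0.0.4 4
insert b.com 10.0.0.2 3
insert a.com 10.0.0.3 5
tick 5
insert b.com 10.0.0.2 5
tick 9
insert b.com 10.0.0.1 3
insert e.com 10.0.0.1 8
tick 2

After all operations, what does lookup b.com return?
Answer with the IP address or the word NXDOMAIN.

Answer: 10.0.0.1

Derivation:
Op 1: insert a.com -> 10.0.0.4 (expiry=0+3=3). clock=0
Op 2: insert d.com -> 10.0.0.4 (expiry=0+6=6). clock=0
Op 3: insert d.com -> 10.0.0.2 (expiry=0+7=7). clock=0
Op 4: insert b.com -> 10.0.0.2 (expiry=0+8=8). clock=0
Op 5: insert a.com -> 10.0.0.4 (expiry=0+1=1). clock=0
Op 6: insert e.com -> 10.0.0.1 (expiry=0+6=6). clock=0
Op 7: tick 6 -> clock=6. purged={a.com,e.com}
Op 8: tick 8 -> clock=14. purged={b.com,d.com}
Op 9: insert e.com -> 10.0.0.4 (expiry=14+4=18). clock=14
Op 10: insert c.com -> 10.0.0.3 (expiry=14+5=19). clock=14
Op 11: tick 5 -> clock=19. purged={c.com,e.com}
Op 12: insert c.com -> 10.0.0.4 (expiry=19+7=26). clock=19
Op 13: insert c.com -> 10.0.0.3 (expiry=19+3=22). clock=19
Op 14: tick 8 -> clock=27. purged={c.com}
Op 15: insert d.com -> 10.0.0.3 (expiry=27+8=35). clock=27
Op 16: insert a.com -> 10.0.0.2 (expiry=27+2=29). clock=27
Op 17: insert c.com -> 10.0.0.1 (expiry=27+3=30). clock=27
Op 18: insert d.com -> 10.0.0.3 (expiry=27+3=30). clock=27
Op 19: insert c.com -> 10.0.0.2 (expiry=27+7=34). clock=27
Op 20: tick 1 -> clock=28.
Op 21: tick 3 -> clock=31. purged={a.com,d.com}
Op 22: insert b.com -> 10.0.0.4 (expiry=31+4=35). clock=31
Op 23: insert b.com -> 10.0.0.2 (expiry=31+3=34). clock=31
Op 24: insert a.com -> 10.0.0.3 (expiry=31+5=36). clock=31
Op 25: tick 5 -> clock=36. purged={a.com,b.com,c.com}
Op 26: insert b.com -> 10.0.0.2 (expiry=36+5=41). clock=36
Op 27: tick 9 -> clock=45. purged={b.com}
Op 28: insert b.com -> 10.0.0.1 (expiry=45+3=48). clock=45
Op 29: insert e.com -> 10.0.0.1 (expiry=45+8=53). clock=45
Op 30: tick 2 -> clock=47.
lookup b.com: present, ip=10.0.0.1 expiry=48 > clock=47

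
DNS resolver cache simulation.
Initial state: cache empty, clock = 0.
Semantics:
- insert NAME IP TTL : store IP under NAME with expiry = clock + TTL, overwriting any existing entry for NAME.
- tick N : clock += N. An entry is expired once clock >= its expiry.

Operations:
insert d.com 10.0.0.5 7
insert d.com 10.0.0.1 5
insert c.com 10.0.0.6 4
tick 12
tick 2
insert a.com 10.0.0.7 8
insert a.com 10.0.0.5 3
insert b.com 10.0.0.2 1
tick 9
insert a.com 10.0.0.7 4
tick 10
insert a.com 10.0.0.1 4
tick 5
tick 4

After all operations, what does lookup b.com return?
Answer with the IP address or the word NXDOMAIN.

Answer: NXDOMAIN

Derivation:
Op 1: insert d.com -> 10.0.0.5 (expiry=0+7=7). clock=0
Op 2: insert d.com -> 10.0.0.1 (expiry=0+5=5). clock=0
Op 3: insert c.com -> 10.0.0.6 (expiry=0+4=4). clock=0
Op 4: tick 12 -> clock=12. purged={c.com,d.com}
Op 5: tick 2 -> clock=14.
Op 6: insert a.com -> 10.0.0.7 (expiry=14+8=22). clock=14
Op 7: insert a.com -> 10.0.0.5 (expiry=14+3=17). clock=14
Op 8: insert b.com -> 10.0.0.2 (expiry=14+1=15). clock=14
Op 9: tick 9 -> clock=23. purged={a.com,b.com}
Op 10: insert a.com -> 10.0.0.7 (expiry=23+4=27). clock=23
Op 11: tick 10 -> clock=33. purged={a.com}
Op 12: insert a.com -> 10.0.0.1 (expiry=33+4=37). clock=33
Op 13: tick 5 -> clock=38. purged={a.com}
Op 14: tick 4 -> clock=42.
lookup b.com: not in cache (expired or never inserted)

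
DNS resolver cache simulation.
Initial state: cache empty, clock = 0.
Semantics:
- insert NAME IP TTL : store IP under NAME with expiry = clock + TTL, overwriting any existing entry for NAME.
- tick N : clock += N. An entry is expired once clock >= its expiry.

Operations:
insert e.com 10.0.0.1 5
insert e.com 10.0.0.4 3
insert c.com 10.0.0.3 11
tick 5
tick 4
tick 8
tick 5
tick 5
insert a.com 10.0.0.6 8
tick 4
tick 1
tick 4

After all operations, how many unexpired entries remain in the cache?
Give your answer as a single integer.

Answer: 0

Derivation:
Op 1: insert e.com -> 10.0.0.1 (expiry=0+5=5). clock=0
Op 2: insert e.com -> 10.0.0.4 (expiry=0+3=3). clock=0
Op 3: insert c.com -> 10.0.0.3 (expiry=0+11=11). clock=0
Op 4: tick 5 -> clock=5. purged={e.com}
Op 5: tick 4 -> clock=9.
Op 6: tick 8 -> clock=17. purged={c.com}
Op 7: tick 5 -> clock=22.
Op 8: tick 5 -> clock=27.
Op 9: insert a.com -> 10.0.0.6 (expiry=27+8=35). clock=27
Op 10: tick 4 -> clock=31.
Op 11: tick 1 -> clock=32.
Op 12: tick 4 -> clock=36. purged={a.com}
Final cache (unexpired): {} -> size=0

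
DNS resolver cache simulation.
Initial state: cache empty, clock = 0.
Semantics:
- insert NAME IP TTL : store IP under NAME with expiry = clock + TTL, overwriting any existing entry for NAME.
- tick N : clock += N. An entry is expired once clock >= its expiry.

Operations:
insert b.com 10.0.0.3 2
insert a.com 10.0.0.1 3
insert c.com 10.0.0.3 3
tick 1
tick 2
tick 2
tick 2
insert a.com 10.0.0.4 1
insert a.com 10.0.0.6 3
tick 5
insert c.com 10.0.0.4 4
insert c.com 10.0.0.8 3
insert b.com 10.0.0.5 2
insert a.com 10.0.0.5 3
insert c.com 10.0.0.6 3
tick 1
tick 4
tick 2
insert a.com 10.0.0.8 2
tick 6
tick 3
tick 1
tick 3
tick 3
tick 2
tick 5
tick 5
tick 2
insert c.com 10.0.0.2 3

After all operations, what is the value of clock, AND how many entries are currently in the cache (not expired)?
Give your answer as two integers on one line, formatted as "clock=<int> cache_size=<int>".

Op 1: insert b.com -> 10.0.0.3 (expiry=0+2=2). clock=0
Op 2: insert a.com -> 10.0.0.1 (expiry=0+3=3). clock=0
Op 3: insert c.com -> 10.0.0.3 (expiry=0+3=3). clock=0
Op 4: tick 1 -> clock=1.
Op 5: tick 2 -> clock=3. purged={a.com,b.com,c.com}
Op 6: tick 2 -> clock=5.
Op 7: tick 2 -> clock=7.
Op 8: insert a.com -> 10.0.0.4 (expiry=7+1=8). clock=7
Op 9: insert a.com -> 10.0.0.6 (expiry=7+3=10). clock=7
Op 10: tick 5 -> clock=12. purged={a.com}
Op 11: insert c.com -> 10.0.0.4 (expiry=12+4=16). clock=12
Op 12: insert c.com -> 10.0.0.8 (expiry=12+3=15). clock=12
Op 13: insert b.com -> 10.0.0.5 (expiry=12+2=14). clock=12
Op 14: insert a.com -> 10.0.0.5 (expiry=12+3=15). clock=12
Op 15: insert c.com -> 10.0.0.6 (expiry=12+3=15). clock=12
Op 16: tick 1 -> clock=13.
Op 17: tick 4 -> clock=17. purged={a.com,b.com,c.com}
Op 18: tick 2 -> clock=19.
Op 19: insert a.com -> 10.0.0.8 (expiry=19+2=21). clock=19
Op 20: tick 6 -> clock=25. purged={a.com}
Op 21: tick 3 -> clock=28.
Op 22: tick 1 -> clock=29.
Op 23: tick 3 -> clock=32.
Op 24: tick 3 -> clock=35.
Op 25: tick 2 -> clock=37.
Op 26: tick 5 -> clock=42.
Op 27: tick 5 -> clock=47.
Op 28: tick 2 -> clock=49.
Op 29: insert c.com -> 10.0.0.2 (expiry=49+3=52). clock=49
Final clock = 49
Final cache (unexpired): {c.com} -> size=1

Answer: clock=49 cache_size=1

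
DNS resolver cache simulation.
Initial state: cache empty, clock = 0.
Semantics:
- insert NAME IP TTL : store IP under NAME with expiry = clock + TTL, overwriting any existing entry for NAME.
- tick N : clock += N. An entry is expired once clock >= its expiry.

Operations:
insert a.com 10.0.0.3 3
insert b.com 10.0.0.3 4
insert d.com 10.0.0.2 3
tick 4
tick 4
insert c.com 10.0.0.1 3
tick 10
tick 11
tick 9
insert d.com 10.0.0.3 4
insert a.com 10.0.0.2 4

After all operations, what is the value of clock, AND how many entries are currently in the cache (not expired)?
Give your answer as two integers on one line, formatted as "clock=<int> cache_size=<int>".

Op 1: insert a.com -> 10.0.0.3 (expiry=0+3=3). clock=0
Op 2: insert b.com -> 10.0.0.3 (expiry=0+4=4). clock=0
Op 3: insert d.com -> 10.0.0.2 (expiry=0+3=3). clock=0
Op 4: tick 4 -> clock=4. purged={a.com,b.com,d.com}
Op 5: tick 4 -> clock=8.
Op 6: insert c.com -> 10.0.0.1 (expiry=8+3=11). clock=8
Op 7: tick 10 -> clock=18. purged={c.com}
Op 8: tick 11 -> clock=29.
Op 9: tick 9 -> clock=38.
Op 10: insert d.com -> 10.0.0.3 (expiry=38+4=42). clock=38
Op 11: insert a.com -> 10.0.0.2 (expiry=38+4=42). clock=38
Final clock = 38
Final cache (unexpired): {a.com,d.com} -> size=2

Answer: clock=38 cache_size=2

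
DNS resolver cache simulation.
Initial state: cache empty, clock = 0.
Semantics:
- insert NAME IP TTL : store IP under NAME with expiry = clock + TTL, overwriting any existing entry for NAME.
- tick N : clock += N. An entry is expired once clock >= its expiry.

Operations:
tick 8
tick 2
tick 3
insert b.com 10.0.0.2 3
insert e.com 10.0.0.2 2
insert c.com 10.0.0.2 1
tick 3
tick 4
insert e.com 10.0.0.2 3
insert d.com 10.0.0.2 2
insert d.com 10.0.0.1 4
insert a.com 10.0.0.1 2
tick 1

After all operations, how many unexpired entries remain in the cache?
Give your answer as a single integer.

Op 1: tick 8 -> clock=8.
Op 2: tick 2 -> clock=10.
Op 3: tick 3 -> clock=13.
Op 4: insert b.com -> 10.0.0.2 (expiry=13+3=16). clock=13
Op 5: insert e.com -> 10.0.0.2 (expiry=13+2=15). clock=13
Op 6: insert c.com -> 10.0.0.2 (expiry=13+1=14). clock=13
Op 7: tick 3 -> clock=16. purged={b.com,c.com,e.com}
Op 8: tick 4 -> clock=20.
Op 9: insert e.com -> 10.0.0.2 (expiry=20+3=23). clock=20
Op 10: insert d.com -> 10.0.0.2 (expiry=20+2=22). clock=20
Op 11: insert d.com -> 10.0.0.1 (expiry=20+4=24). clock=20
Op 12: insert a.com -> 10.0.0.1 (expiry=20+2=22). clock=20
Op 13: tick 1 -> clock=21.
Final cache (unexpired): {a.com,d.com,e.com} -> size=3

Answer: 3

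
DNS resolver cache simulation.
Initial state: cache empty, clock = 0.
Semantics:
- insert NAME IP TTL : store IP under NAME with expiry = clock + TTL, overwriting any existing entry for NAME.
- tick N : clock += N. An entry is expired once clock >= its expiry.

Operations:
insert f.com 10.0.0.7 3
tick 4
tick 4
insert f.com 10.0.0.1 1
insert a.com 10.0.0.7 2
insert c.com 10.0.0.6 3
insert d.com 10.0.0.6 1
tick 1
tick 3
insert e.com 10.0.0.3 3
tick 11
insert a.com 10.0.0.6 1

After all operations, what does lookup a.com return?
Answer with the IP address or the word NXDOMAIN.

Answer: 10.0.0.6

Derivation:
Op 1: insert f.com -> 10.0.0.7 (expiry=0+3=3). clock=0
Op 2: tick 4 -> clock=4. purged={f.com}
Op 3: tick 4 -> clock=8.
Op 4: insert f.com -> 10.0.0.1 (expiry=8+1=9). clock=8
Op 5: insert a.com -> 10.0.0.7 (expiry=8+2=10). clock=8
Op 6: insert c.com -> 10.0.0.6 (expiry=8+3=11). clock=8
Op 7: insert d.com -> 10.0.0.6 (expiry=8+1=9). clock=8
Op 8: tick 1 -> clock=9. purged={d.com,f.com}
Op 9: tick 3 -> clock=12. purged={a.com,c.com}
Op 10: insert e.com -> 10.0.0.3 (expiry=12+3=15). clock=12
Op 11: tick 11 -> clock=23. purged={e.com}
Op 12: insert a.com -> 10.0.0.6 (expiry=23+1=24). clock=23
lookup a.com: present, ip=10.0.0.6 expiry=24 > clock=23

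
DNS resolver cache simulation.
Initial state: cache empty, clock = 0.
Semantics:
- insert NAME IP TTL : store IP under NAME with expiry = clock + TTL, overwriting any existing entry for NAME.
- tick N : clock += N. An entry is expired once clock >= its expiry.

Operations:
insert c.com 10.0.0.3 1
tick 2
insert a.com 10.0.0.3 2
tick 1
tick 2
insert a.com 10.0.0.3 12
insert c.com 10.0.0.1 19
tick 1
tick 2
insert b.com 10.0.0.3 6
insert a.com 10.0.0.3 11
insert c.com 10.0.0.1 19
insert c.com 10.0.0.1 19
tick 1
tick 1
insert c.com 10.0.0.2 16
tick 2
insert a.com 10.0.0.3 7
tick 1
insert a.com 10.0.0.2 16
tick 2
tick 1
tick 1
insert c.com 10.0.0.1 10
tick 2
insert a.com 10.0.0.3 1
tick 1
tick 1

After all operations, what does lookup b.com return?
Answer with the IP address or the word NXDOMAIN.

Op 1: insert c.com -> 10.0.0.3 (expiry=0+1=1). clock=0
Op 2: tick 2 -> clock=2. purged={c.com}
Op 3: insert a.com -> 10.0.0.3 (expiry=2+2=4). clock=2
Op 4: tick 1 -> clock=3.
Op 5: tick 2 -> clock=5. purged={a.com}
Op 6: insert a.com -> 10.0.0.3 (expiry=5+12=17). clock=5
Op 7: insert c.com -> 10.0.0.1 (expiry=5+19=24). clock=5
Op 8: tick 1 -> clock=6.
Op 9: tick 2 -> clock=8.
Op 10: insert b.com -> 10.0.0.3 (expiry=8+6=14). clock=8
Op 11: insert a.com -> 10.0.0.3 (expiry=8+11=19). clock=8
Op 12: insert c.com -> 10.0.0.1 (expiry=8+19=27). clock=8
Op 13: insert c.com -> 10.0.0.1 (expiry=8+19=27). clock=8
Op 14: tick 1 -> clock=9.
Op 15: tick 1 -> clock=10.
Op 16: insert c.com -> 10.0.0.2 (expiry=10+16=26). clock=10
Op 17: tick 2 -> clock=12.
Op 18: insert a.com -> 10.0.0.3 (expiry=12+7=19). clock=12
Op 19: tick 1 -> clock=13.
Op 20: insert a.com -> 10.0.0.2 (expiry=13+16=29). clock=13
Op 21: tick 2 -> clock=15. purged={b.com}
Op 22: tick 1 -> clock=16.
Op 23: tick 1 -> clock=17.
Op 24: insert c.com -> 10.0.0.1 (expiry=17+10=27). clock=17
Op 25: tick 2 -> clock=19.
Op 26: insert a.com -> 10.0.0.3 (expiry=19+1=20). clock=19
Op 27: tick 1 -> clock=20. purged={a.com}
Op 28: tick 1 -> clock=21.
lookup b.com: not in cache (expired or never inserted)

Answer: NXDOMAIN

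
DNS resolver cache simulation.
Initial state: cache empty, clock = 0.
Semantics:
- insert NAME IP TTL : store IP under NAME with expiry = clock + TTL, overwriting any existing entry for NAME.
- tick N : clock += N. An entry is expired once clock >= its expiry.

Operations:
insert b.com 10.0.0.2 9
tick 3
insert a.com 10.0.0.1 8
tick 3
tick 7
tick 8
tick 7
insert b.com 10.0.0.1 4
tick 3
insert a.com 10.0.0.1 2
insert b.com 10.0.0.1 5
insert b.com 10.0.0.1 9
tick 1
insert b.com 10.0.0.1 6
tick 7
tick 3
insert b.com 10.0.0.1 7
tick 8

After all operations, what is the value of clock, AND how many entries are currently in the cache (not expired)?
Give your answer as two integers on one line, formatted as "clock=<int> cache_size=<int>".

Op 1: insert b.com -> 10.0.0.2 (expiry=0+9=9). clock=0
Op 2: tick 3 -> clock=3.
Op 3: insert a.com -> 10.0.0.1 (expiry=3+8=11). clock=3
Op 4: tick 3 -> clock=6.
Op 5: tick 7 -> clock=13. purged={a.com,b.com}
Op 6: tick 8 -> clock=21.
Op 7: tick 7 -> clock=28.
Op 8: insert b.com -> 10.0.0.1 (expiry=28+4=32). clock=28
Op 9: tick 3 -> clock=31.
Op 10: insert a.com -> 10.0.0.1 (expiry=31+2=33). clock=31
Op 11: insert b.com -> 10.0.0.1 (expiry=31+5=36). clock=31
Op 12: insert b.com -> 10.0.0.1 (expiry=31+9=40). clock=31
Op 13: tick 1 -> clock=32.
Op 14: insert b.com -> 10.0.0.1 (expiry=32+6=38). clock=32
Op 15: tick 7 -> clock=39. purged={a.com,b.com}
Op 16: tick 3 -> clock=42.
Op 17: insert b.com -> 10.0.0.1 (expiry=42+7=49). clock=42
Op 18: tick 8 -> clock=50. purged={b.com}
Final clock = 50
Final cache (unexpired): {} -> size=0

Answer: clock=50 cache_size=0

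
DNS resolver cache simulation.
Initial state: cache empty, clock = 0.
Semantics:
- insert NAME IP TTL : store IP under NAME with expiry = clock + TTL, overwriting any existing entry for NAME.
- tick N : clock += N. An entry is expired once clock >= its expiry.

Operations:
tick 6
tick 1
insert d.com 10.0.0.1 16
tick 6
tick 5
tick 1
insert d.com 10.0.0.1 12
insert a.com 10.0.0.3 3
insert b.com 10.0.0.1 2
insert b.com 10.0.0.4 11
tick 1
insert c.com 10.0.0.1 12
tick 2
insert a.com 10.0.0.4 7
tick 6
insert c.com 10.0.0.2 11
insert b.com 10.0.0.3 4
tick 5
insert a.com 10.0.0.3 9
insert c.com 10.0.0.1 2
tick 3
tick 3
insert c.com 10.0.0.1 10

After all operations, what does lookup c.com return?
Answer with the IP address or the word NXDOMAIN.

Op 1: tick 6 -> clock=6.
Op 2: tick 1 -> clock=7.
Op 3: insert d.com -> 10.0.0.1 (expiry=7+16=23). clock=7
Op 4: tick 6 -> clock=13.
Op 5: tick 5 -> clock=18.
Op 6: tick 1 -> clock=19.
Op 7: insert d.com -> 10.0.0.1 (expiry=19+12=31). clock=19
Op 8: insert a.com -> 10.0.0.3 (expiry=19+3=22). clock=19
Op 9: insert b.com -> 10.0.0.1 (expiry=19+2=21). clock=19
Op 10: insert b.com -> 10.0.0.4 (expiry=19+11=30). clock=19
Op 11: tick 1 -> clock=20.
Op 12: insert c.com -> 10.0.0.1 (expiry=20+12=32). clock=20
Op 13: tick 2 -> clock=22. purged={a.com}
Op 14: insert a.com -> 10.0.0.4 (expiry=22+7=29). clock=22
Op 15: tick 6 -> clock=28.
Op 16: insert c.com -> 10.0.0.2 (expiry=28+11=39). clock=28
Op 17: insert b.com -> 10.0.0.3 (expiry=28+4=32). clock=28
Op 18: tick 5 -> clock=33. purged={a.com,b.com,d.com}
Op 19: insert a.com -> 10.0.0.3 (expiry=33+9=42). clock=33
Op 20: insert c.com -> 10.0.0.1 (expiry=33+2=35). clock=33
Op 21: tick 3 -> clock=36. purged={c.com}
Op 22: tick 3 -> clock=39.
Op 23: insert c.com -> 10.0.0.1 (expiry=39+10=49). clock=39
lookup c.com: present, ip=10.0.0.1 expiry=49 > clock=39

Answer: 10.0.0.1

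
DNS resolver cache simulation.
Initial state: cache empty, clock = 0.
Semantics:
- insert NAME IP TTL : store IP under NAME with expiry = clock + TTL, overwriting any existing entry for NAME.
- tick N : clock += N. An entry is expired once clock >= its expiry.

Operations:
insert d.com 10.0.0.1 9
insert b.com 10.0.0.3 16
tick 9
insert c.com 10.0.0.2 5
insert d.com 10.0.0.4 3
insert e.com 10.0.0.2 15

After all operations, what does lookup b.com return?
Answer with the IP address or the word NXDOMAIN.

Op 1: insert d.com -> 10.0.0.1 (expiry=0+9=9). clock=0
Op 2: insert b.com -> 10.0.0.3 (expiry=0+16=16). clock=0
Op 3: tick 9 -> clock=9. purged={d.com}
Op 4: insert c.com -> 10.0.0.2 (expiry=9+5=14). clock=9
Op 5: insert d.com -> 10.0.0.4 (expiry=9+3=12). clock=9
Op 6: insert e.com -> 10.0.0.2 (expiry=9+15=24). clock=9
lookup b.com: present, ip=10.0.0.3 expiry=16 > clock=9

Answer: 10.0.0.3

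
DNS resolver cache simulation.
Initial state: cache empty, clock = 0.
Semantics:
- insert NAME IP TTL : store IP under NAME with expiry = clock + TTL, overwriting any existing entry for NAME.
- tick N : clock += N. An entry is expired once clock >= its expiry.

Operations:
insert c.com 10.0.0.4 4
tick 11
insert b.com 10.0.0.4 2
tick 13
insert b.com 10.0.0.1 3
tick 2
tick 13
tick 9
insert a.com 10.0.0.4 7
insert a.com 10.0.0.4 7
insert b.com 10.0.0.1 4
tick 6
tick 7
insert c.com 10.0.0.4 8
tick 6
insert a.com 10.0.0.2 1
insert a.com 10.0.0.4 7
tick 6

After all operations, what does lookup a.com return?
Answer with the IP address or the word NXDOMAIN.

Op 1: insert c.com -> 10.0.0.4 (expiry=0+4=4). clock=0
Op 2: tick 11 -> clock=11. purged={c.com}
Op 3: insert b.com -> 10.0.0.4 (expiry=11+2=13). clock=11
Op 4: tick 13 -> clock=24. purged={b.com}
Op 5: insert b.com -> 10.0.0.1 (expiry=24+3=27). clock=24
Op 6: tick 2 -> clock=26.
Op 7: tick 13 -> clock=39. purged={b.com}
Op 8: tick 9 -> clock=48.
Op 9: insert a.com -> 10.0.0.4 (expiry=48+7=55). clock=48
Op 10: insert a.com -> 10.0.0.4 (expiry=48+7=55). clock=48
Op 11: insert b.com -> 10.0.0.1 (expiry=48+4=52). clock=48
Op 12: tick 6 -> clock=54. purged={b.com}
Op 13: tick 7 -> clock=61. purged={a.com}
Op 14: insert c.com -> 10.0.0.4 (expiry=61+8=69). clock=61
Op 15: tick 6 -> clock=67.
Op 16: insert a.com -> 10.0.0.2 (expiry=67+1=68). clock=67
Op 17: insert a.com -> 10.0.0.4 (expiry=67+7=74). clock=67
Op 18: tick 6 -> clock=73. purged={c.com}
lookup a.com: present, ip=10.0.0.4 expiry=74 > clock=73

Answer: 10.0.0.4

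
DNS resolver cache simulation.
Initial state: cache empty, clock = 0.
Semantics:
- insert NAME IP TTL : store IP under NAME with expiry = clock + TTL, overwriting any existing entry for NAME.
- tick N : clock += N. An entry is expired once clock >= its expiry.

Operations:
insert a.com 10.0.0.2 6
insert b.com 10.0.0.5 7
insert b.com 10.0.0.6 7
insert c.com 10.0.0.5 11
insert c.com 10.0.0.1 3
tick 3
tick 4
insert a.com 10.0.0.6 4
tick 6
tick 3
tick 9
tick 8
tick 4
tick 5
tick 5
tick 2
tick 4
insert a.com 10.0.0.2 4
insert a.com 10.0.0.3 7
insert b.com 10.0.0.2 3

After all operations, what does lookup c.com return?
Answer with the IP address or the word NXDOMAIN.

Op 1: insert a.com -> 10.0.0.2 (expiry=0+6=6). clock=0
Op 2: insert b.com -> 10.0.0.5 (expiry=0+7=7). clock=0
Op 3: insert b.com -> 10.0.0.6 (expiry=0+7=7). clock=0
Op 4: insert c.com -> 10.0.0.5 (expiry=0+11=11). clock=0
Op 5: insert c.com -> 10.0.0.1 (expiry=0+3=3). clock=0
Op 6: tick 3 -> clock=3. purged={c.com}
Op 7: tick 4 -> clock=7. purged={a.com,b.com}
Op 8: insert a.com -> 10.0.0.6 (expiry=7+4=11). clock=7
Op 9: tick 6 -> clock=13. purged={a.com}
Op 10: tick 3 -> clock=16.
Op 11: tick 9 -> clock=25.
Op 12: tick 8 -> clock=33.
Op 13: tick 4 -> clock=37.
Op 14: tick 5 -> clock=42.
Op 15: tick 5 -> clock=47.
Op 16: tick 2 -> clock=49.
Op 17: tick 4 -> clock=53.
Op 18: insert a.com -> 10.0.0.2 (expiry=53+4=57). clock=53
Op 19: insert a.com -> 10.0.0.3 (expiry=53+7=60). clock=53
Op 20: insert b.com -> 10.0.0.2 (expiry=53+3=56). clock=53
lookup c.com: not in cache (expired or never inserted)

Answer: NXDOMAIN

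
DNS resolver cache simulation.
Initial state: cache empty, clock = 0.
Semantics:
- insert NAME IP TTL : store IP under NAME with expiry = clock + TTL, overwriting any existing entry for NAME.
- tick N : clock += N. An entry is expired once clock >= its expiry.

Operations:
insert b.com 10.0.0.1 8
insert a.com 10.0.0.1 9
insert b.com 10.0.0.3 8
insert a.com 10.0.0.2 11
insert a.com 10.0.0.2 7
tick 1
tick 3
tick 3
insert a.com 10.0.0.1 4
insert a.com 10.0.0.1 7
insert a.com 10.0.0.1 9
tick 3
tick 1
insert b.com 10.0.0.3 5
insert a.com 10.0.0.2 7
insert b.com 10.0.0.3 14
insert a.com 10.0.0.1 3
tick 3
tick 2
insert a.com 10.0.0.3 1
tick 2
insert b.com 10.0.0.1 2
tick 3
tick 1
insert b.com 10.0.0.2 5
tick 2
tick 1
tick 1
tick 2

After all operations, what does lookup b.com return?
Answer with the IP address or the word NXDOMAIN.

Op 1: insert b.com -> 10.0.0.1 (expiry=0+8=8). clock=0
Op 2: insert a.com -> 10.0.0.1 (expiry=0+9=9). clock=0
Op 3: insert b.com -> 10.0.0.3 (expiry=0+8=8). clock=0
Op 4: insert a.com -> 10.0.0.2 (expiry=0+11=11). clock=0
Op 5: insert a.com -> 10.0.0.2 (expiry=0+7=7). clock=0
Op 6: tick 1 -> clock=1.
Op 7: tick 3 -> clock=4.
Op 8: tick 3 -> clock=7. purged={a.com}
Op 9: insert a.com -> 10.0.0.1 (expiry=7+4=11). clock=7
Op 10: insert a.com -> 10.0.0.1 (expiry=7+7=14). clock=7
Op 11: insert a.com -> 10.0.0.1 (expiry=7+9=16). clock=7
Op 12: tick 3 -> clock=10. purged={b.com}
Op 13: tick 1 -> clock=11.
Op 14: insert b.com -> 10.0.0.3 (expiry=11+5=16). clock=11
Op 15: insert a.com -> 10.0.0.2 (expiry=11+7=18). clock=11
Op 16: insert b.com -> 10.0.0.3 (expiry=11+14=25). clock=11
Op 17: insert a.com -> 10.0.0.1 (expiry=11+3=14). clock=11
Op 18: tick 3 -> clock=14. purged={a.com}
Op 19: tick 2 -> clock=16.
Op 20: insert a.com -> 10.0.0.3 (expiry=16+1=17). clock=16
Op 21: tick 2 -> clock=18. purged={a.com}
Op 22: insert b.com -> 10.0.0.1 (expiry=18+2=20). clock=18
Op 23: tick 3 -> clock=21. purged={b.com}
Op 24: tick 1 -> clock=22.
Op 25: insert b.com -> 10.0.0.2 (expiry=22+5=27). clock=22
Op 26: tick 2 -> clock=24.
Op 27: tick 1 -> clock=25.
Op 28: tick 1 -> clock=26.
Op 29: tick 2 -> clock=28. purged={b.com}
lookup b.com: not in cache (expired or never inserted)

Answer: NXDOMAIN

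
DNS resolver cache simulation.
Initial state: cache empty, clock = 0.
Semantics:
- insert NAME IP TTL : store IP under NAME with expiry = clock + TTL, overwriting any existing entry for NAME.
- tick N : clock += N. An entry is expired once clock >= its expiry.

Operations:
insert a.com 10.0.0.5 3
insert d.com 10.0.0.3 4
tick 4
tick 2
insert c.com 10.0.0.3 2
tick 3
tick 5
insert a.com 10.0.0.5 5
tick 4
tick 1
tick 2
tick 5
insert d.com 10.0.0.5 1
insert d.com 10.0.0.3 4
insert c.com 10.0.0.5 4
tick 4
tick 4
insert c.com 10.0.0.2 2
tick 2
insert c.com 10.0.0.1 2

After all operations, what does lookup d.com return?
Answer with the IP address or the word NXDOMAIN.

Answer: NXDOMAIN

Derivation:
Op 1: insert a.com -> 10.0.0.5 (expiry=0+3=3). clock=0
Op 2: insert d.com -> 10.0.0.3 (expiry=0+4=4). clock=0
Op 3: tick 4 -> clock=4. purged={a.com,d.com}
Op 4: tick 2 -> clock=6.
Op 5: insert c.com -> 10.0.0.3 (expiry=6+2=8). clock=6
Op 6: tick 3 -> clock=9. purged={c.com}
Op 7: tick 5 -> clock=14.
Op 8: insert a.com -> 10.0.0.5 (expiry=14+5=19). clock=14
Op 9: tick 4 -> clock=18.
Op 10: tick 1 -> clock=19. purged={a.com}
Op 11: tick 2 -> clock=21.
Op 12: tick 5 -> clock=26.
Op 13: insert d.com -> 10.0.0.5 (expiry=26+1=27). clock=26
Op 14: insert d.com -> 10.0.0.3 (expiry=26+4=30). clock=26
Op 15: insert c.com -> 10.0.0.5 (expiry=26+4=30). clock=26
Op 16: tick 4 -> clock=30. purged={c.com,d.com}
Op 17: tick 4 -> clock=34.
Op 18: insert c.com -> 10.0.0.2 (expiry=34+2=36). clock=34
Op 19: tick 2 -> clock=36. purged={c.com}
Op 20: insert c.com -> 10.0.0.1 (expiry=36+2=38). clock=36
lookup d.com: not in cache (expired or never inserted)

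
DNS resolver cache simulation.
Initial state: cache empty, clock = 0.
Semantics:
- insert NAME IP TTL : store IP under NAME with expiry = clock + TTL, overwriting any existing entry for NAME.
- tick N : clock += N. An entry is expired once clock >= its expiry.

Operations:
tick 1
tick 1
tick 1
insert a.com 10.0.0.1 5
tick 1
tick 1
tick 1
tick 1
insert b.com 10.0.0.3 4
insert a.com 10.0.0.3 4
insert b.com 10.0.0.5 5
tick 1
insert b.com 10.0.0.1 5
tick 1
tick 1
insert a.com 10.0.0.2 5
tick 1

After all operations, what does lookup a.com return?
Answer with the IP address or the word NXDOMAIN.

Answer: 10.0.0.2

Derivation:
Op 1: tick 1 -> clock=1.
Op 2: tick 1 -> clock=2.
Op 3: tick 1 -> clock=3.
Op 4: insert a.com -> 10.0.0.1 (expiry=3+5=8). clock=3
Op 5: tick 1 -> clock=4.
Op 6: tick 1 -> clock=5.
Op 7: tick 1 -> clock=6.
Op 8: tick 1 -> clock=7.
Op 9: insert b.com -> 10.0.0.3 (expiry=7+4=11). clock=7
Op 10: insert a.com -> 10.0.0.3 (expiry=7+4=11). clock=7
Op 11: insert b.com -> 10.0.0.5 (expiry=7+5=12). clock=7
Op 12: tick 1 -> clock=8.
Op 13: insert b.com -> 10.0.0.1 (expiry=8+5=13). clock=8
Op 14: tick 1 -> clock=9.
Op 15: tick 1 -> clock=10.
Op 16: insert a.com -> 10.0.0.2 (expiry=10+5=15). clock=10
Op 17: tick 1 -> clock=11.
lookup a.com: present, ip=10.0.0.2 expiry=15 > clock=11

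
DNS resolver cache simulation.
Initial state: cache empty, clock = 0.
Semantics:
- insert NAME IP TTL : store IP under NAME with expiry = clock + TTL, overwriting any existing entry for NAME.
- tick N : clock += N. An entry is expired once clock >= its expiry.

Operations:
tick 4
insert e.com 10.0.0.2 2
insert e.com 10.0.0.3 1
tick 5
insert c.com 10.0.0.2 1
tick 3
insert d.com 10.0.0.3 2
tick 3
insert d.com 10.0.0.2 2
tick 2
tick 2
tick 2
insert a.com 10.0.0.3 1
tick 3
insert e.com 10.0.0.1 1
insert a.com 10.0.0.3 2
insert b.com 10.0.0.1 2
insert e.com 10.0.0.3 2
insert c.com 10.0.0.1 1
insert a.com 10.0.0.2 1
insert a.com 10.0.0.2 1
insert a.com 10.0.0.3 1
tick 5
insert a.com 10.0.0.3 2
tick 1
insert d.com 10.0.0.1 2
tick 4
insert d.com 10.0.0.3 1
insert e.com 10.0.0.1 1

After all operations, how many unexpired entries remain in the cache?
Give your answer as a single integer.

Answer: 2

Derivation:
Op 1: tick 4 -> clock=4.
Op 2: insert e.com -> 10.0.0.2 (expiry=4+2=6). clock=4
Op 3: insert e.com -> 10.0.0.3 (expiry=4+1=5). clock=4
Op 4: tick 5 -> clock=9. purged={e.com}
Op 5: insert c.com -> 10.0.0.2 (expiry=9+1=10). clock=9
Op 6: tick 3 -> clock=12. purged={c.com}
Op 7: insert d.com -> 10.0.0.3 (expiry=12+2=14). clock=12
Op 8: tick 3 -> clock=15. purged={d.com}
Op 9: insert d.com -> 10.0.0.2 (expiry=15+2=17). clock=15
Op 10: tick 2 -> clock=17. purged={d.com}
Op 11: tick 2 -> clock=19.
Op 12: tick 2 -> clock=21.
Op 13: insert a.com -> 10.0.0.3 (expiry=21+1=22). clock=21
Op 14: tick 3 -> clock=24. purged={a.com}
Op 15: insert e.com -> 10.0.0.1 (expiry=24+1=25). clock=24
Op 16: insert a.com -> 10.0.0.3 (expiry=24+2=26). clock=24
Op 17: insert b.com -> 10.0.0.1 (expiry=24+2=26). clock=24
Op 18: insert e.com -> 10.0.0.3 (expiry=24+2=26). clock=24
Op 19: insert c.com -> 10.0.0.1 (expiry=24+1=25). clock=24
Op 20: insert a.com -> 10.0.0.2 (expiry=24+1=25). clock=24
Op 21: insert a.com -> 10.0.0.2 (expiry=24+1=25). clock=24
Op 22: insert a.com -> 10.0.0.3 (expiry=24+1=25). clock=24
Op 23: tick 5 -> clock=29. purged={a.com,b.com,c.com,e.com}
Op 24: insert a.com -> 10.0.0.3 (expiry=29+2=31). clock=29
Op 25: tick 1 -> clock=30.
Op 26: insert d.com -> 10.0.0.1 (expiry=30+2=32). clock=30
Op 27: tick 4 -> clock=34. purged={a.com,d.com}
Op 28: insert d.com -> 10.0.0.3 (expiry=34+1=35). clock=34
Op 29: insert e.com -> 10.0.0.1 (expiry=34+1=35). clock=34
Final cache (unexpired): {d.com,e.com} -> size=2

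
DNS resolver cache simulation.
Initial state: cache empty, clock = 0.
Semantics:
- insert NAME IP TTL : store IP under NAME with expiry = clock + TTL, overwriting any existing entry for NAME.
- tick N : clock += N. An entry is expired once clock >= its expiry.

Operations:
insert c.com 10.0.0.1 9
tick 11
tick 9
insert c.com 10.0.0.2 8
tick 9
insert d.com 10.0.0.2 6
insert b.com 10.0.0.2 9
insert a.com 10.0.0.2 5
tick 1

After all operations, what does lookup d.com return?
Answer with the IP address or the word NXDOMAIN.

Op 1: insert c.com -> 10.0.0.1 (expiry=0+9=9). clock=0
Op 2: tick 11 -> clock=11. purged={c.com}
Op 3: tick 9 -> clock=20.
Op 4: insert c.com -> 10.0.0.2 (expiry=20+8=28). clock=20
Op 5: tick 9 -> clock=29. purged={c.com}
Op 6: insert d.com -> 10.0.0.2 (expiry=29+6=35). clock=29
Op 7: insert b.com -> 10.0.0.2 (expiry=29+9=38). clock=29
Op 8: insert a.com -> 10.0.0.2 (expiry=29+5=34). clock=29
Op 9: tick 1 -> clock=30.
lookup d.com: present, ip=10.0.0.2 expiry=35 > clock=30

Answer: 10.0.0.2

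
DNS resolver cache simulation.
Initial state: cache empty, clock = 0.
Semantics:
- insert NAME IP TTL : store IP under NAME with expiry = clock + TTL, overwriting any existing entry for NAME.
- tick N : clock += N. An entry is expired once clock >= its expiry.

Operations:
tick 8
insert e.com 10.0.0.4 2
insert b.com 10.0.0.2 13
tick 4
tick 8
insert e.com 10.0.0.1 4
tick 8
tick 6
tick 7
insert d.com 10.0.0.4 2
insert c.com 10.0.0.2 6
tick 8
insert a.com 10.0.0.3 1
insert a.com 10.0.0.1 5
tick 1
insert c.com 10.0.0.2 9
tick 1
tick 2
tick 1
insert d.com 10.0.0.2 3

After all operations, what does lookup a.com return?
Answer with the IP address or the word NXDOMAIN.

Op 1: tick 8 -> clock=8.
Op 2: insert e.com -> 10.0.0.4 (expiry=8+2=10). clock=8
Op 3: insert b.com -> 10.0.0.2 (expiry=8+13=21). clock=8
Op 4: tick 4 -> clock=12. purged={e.com}
Op 5: tick 8 -> clock=20.
Op 6: insert e.com -> 10.0.0.1 (expiry=20+4=24). clock=20
Op 7: tick 8 -> clock=28. purged={b.com,e.com}
Op 8: tick 6 -> clock=34.
Op 9: tick 7 -> clock=41.
Op 10: insert d.com -> 10.0.0.4 (expiry=41+2=43). clock=41
Op 11: insert c.com -> 10.0.0.2 (expiry=41+6=47). clock=41
Op 12: tick 8 -> clock=49. purged={c.com,d.com}
Op 13: insert a.com -> 10.0.0.3 (expiry=49+1=50). clock=49
Op 14: insert a.com -> 10.0.0.1 (expiry=49+5=54). clock=49
Op 15: tick 1 -> clock=50.
Op 16: insert c.com -> 10.0.0.2 (expiry=50+9=59). clock=50
Op 17: tick 1 -> clock=51.
Op 18: tick 2 -> clock=53.
Op 19: tick 1 -> clock=54. purged={a.com}
Op 20: insert d.com -> 10.0.0.2 (expiry=54+3=57). clock=54
lookup a.com: not in cache (expired or never inserted)

Answer: NXDOMAIN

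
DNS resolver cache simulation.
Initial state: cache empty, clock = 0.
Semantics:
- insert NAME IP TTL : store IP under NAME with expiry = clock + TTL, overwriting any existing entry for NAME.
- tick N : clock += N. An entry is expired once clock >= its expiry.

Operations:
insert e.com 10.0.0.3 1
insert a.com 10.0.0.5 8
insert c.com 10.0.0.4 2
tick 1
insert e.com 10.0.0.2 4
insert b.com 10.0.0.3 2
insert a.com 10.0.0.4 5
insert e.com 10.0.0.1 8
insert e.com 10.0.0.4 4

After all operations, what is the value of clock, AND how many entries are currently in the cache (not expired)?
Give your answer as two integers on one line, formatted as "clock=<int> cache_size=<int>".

Op 1: insert e.com -> 10.0.0.3 (expiry=0+1=1). clock=0
Op 2: insert a.com -> 10.0.0.5 (expiry=0+8=8). clock=0
Op 3: insert c.com -> 10.0.0.4 (expiry=0+2=2). clock=0
Op 4: tick 1 -> clock=1. purged={e.com}
Op 5: insert e.com -> 10.0.0.2 (expiry=1+4=5). clock=1
Op 6: insert b.com -> 10.0.0.3 (expiry=1+2=3). clock=1
Op 7: insert a.com -> 10.0.0.4 (expiry=1+5=6). clock=1
Op 8: insert e.com -> 10.0.0.1 (expiry=1+8=9). clock=1
Op 9: insert e.com -> 10.0.0.4 (expiry=1+4=5). clock=1
Final clock = 1
Final cache (unexpired): {a.com,b.com,c.com,e.com} -> size=4

Answer: clock=1 cache_size=4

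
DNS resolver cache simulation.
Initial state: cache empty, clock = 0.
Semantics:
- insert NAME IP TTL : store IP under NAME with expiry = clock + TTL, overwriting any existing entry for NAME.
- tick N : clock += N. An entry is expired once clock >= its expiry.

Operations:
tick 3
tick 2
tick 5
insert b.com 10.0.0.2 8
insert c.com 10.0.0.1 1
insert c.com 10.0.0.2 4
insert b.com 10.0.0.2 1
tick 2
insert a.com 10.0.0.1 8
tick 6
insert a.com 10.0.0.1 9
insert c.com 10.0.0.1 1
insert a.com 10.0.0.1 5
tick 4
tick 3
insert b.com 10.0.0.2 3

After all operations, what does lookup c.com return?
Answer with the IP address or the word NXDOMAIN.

Op 1: tick 3 -> clock=3.
Op 2: tick 2 -> clock=5.
Op 3: tick 5 -> clock=10.
Op 4: insert b.com -> 10.0.0.2 (expiry=10+8=18). clock=10
Op 5: insert c.com -> 10.0.0.1 (expiry=10+1=11). clock=10
Op 6: insert c.com -> 10.0.0.2 (expiry=10+4=14). clock=10
Op 7: insert b.com -> 10.0.0.2 (expiry=10+1=11). clock=10
Op 8: tick 2 -> clock=12. purged={b.com}
Op 9: insert a.com -> 10.0.0.1 (expiry=12+8=20). clock=12
Op 10: tick 6 -> clock=18. purged={c.com}
Op 11: insert a.com -> 10.0.0.1 (expiry=18+9=27). clock=18
Op 12: insert c.com -> 10.0.0.1 (expiry=18+1=19). clock=18
Op 13: insert a.com -> 10.0.0.1 (expiry=18+5=23). clock=18
Op 14: tick 4 -> clock=22. purged={c.com}
Op 15: tick 3 -> clock=25. purged={a.com}
Op 16: insert b.com -> 10.0.0.2 (expiry=25+3=28). clock=25
lookup c.com: not in cache (expired or never inserted)

Answer: NXDOMAIN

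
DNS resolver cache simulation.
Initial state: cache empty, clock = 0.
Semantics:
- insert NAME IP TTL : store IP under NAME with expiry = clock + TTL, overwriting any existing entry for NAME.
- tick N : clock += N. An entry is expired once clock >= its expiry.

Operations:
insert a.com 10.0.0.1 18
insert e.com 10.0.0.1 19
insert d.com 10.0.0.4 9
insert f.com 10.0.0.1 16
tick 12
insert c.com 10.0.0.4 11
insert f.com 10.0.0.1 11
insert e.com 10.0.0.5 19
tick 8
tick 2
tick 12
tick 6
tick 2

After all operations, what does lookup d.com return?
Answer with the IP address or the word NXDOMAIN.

Op 1: insert a.com -> 10.0.0.1 (expiry=0+18=18). clock=0
Op 2: insert e.com -> 10.0.0.1 (expiry=0+19=19). clock=0
Op 3: insert d.com -> 10.0.0.4 (expiry=0+9=9). clock=0
Op 4: insert f.com -> 10.0.0.1 (expiry=0+16=16). clock=0
Op 5: tick 12 -> clock=12. purged={d.com}
Op 6: insert c.com -> 10.0.0.4 (expiry=12+11=23). clock=12
Op 7: insert f.com -> 10.0.0.1 (expiry=12+11=23). clock=12
Op 8: insert e.com -> 10.0.0.5 (expiry=12+19=31). clock=12
Op 9: tick 8 -> clock=20. purged={a.com}
Op 10: tick 2 -> clock=22.
Op 11: tick 12 -> clock=34. purged={c.com,e.com,f.com}
Op 12: tick 6 -> clock=40.
Op 13: tick 2 -> clock=42.
lookup d.com: not in cache (expired or never inserted)

Answer: NXDOMAIN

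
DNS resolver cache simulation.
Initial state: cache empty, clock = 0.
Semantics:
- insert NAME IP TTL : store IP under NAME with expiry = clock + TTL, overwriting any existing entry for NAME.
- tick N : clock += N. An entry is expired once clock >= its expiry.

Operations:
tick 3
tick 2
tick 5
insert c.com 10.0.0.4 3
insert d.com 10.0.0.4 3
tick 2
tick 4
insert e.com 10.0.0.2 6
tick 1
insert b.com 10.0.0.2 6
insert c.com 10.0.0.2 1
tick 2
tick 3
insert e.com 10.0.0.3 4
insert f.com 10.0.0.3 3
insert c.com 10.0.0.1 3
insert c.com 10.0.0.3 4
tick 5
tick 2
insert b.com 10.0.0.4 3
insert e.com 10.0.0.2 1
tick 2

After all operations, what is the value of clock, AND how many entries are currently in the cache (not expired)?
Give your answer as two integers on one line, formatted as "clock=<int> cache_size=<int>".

Answer: clock=31 cache_size=1

Derivation:
Op 1: tick 3 -> clock=3.
Op 2: tick 2 -> clock=5.
Op 3: tick 5 -> clock=10.
Op 4: insert c.com -> 10.0.0.4 (expiry=10+3=13). clock=10
Op 5: insert d.com -> 10.0.0.4 (expiry=10+3=13). clock=10
Op 6: tick 2 -> clock=12.
Op 7: tick 4 -> clock=16. purged={c.com,d.com}
Op 8: insert e.com -> 10.0.0.2 (expiry=16+6=22). clock=16
Op 9: tick 1 -> clock=17.
Op 10: insert b.com -> 10.0.0.2 (expiry=17+6=23). clock=17
Op 11: insert c.com -> 10.0.0.2 (expiry=17+1=18). clock=17
Op 12: tick 2 -> clock=19. purged={c.com}
Op 13: tick 3 -> clock=22. purged={e.com}
Op 14: insert e.com -> 10.0.0.3 (expiry=22+4=26). clock=22
Op 15: insert f.com -> 10.0.0.3 (expiry=22+3=25). clock=22
Op 16: insert c.com -> 10.0.0.1 (expiry=22+3=25). clock=22
Op 17: insert c.com -> 10.0.0.3 (expiry=22+4=26). clock=22
Op 18: tick 5 -> clock=27. purged={b.com,c.com,e.com,f.com}
Op 19: tick 2 -> clock=29.
Op 20: insert b.com -> 10.0.0.4 (expiry=29+3=32). clock=29
Op 21: insert e.com -> 10.0.0.2 (expiry=29+1=30). clock=29
Op 22: tick 2 -> clock=31. purged={e.com}
Final clock = 31
Final cache (unexpired): {b.com} -> size=1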